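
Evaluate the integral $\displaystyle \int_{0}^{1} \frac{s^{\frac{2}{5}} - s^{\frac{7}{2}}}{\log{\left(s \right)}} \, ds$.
$\log{\left(\frac{14}{45} \right)}$

Introduce a parameter $a$ in the exponent: let $I(a) = \int_{0}^{1} \frac{- s^{\frac{7}{2}} + s^{a}}{\log{\left(s \right)}} \, ds$.

Since $\dfrac{\partial}{\partial a}\,s^{a} = s^{a} \ln s$, the $\ln s$ in the denominator cancels and
$$\frac{dI}{da} = \int_{0}^{1} s^{a} \, ds = \left[\frac{s^{a+1}}{a+1}\right]_0^1 = \frac{1}{a + 1}.$$

Integrating with respect to $a$ gives $I(a) = \log{\left(\frac{2 a}{9} + \frac{2}{9} \right)} + C$.

At $a = \frac{7}{2}$ the integrand is identically $0$, so $I(\frac{7}{2}) = 0$. The closed form gives $0$, hence $C = 0$.

Setting $a = \frac{2}{5}$:
$$I = \log{\left(\frac{14}{45} \right)}.$$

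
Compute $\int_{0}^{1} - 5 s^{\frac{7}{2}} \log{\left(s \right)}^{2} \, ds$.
$- \frac{80}{729}$

Start from the elementary integral
$$J(a) = \int_{0}^{1} - 5 s^{a} \, ds = - \frac{5}{a + 1}.$$

Differentiating under the integral sign brings down a factor of $\ln s$:
$$\frac{dJ}{da} = \int_{0}^{1} - 5 s^{a} \log{\left(s \right)} \, ds = \frac{5}{\left(a + 1\right)^{2}}.$$

Repeating twice in total — each differentiation brings down another $\ln s$ — gives
$$\frac{d^{2}J}{da^{2}} = \int_{0}^{1} - 5 s^{a} \log{\left(s \right)}^{2} \, ds = - \frac{10}{\left(a + 1\right)^{3}},$$
and the integrand here is exactly the target integrand, so $I = - \frac{10}{\left(a + 1\right)^{3}}$.

Setting $a = \frac{7}{2}$:
$$I = - \frac{80}{729}.$$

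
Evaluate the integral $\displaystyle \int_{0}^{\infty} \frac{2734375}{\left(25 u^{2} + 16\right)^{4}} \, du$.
$\frac{2734375 \pi}{524288}$

Begin with the known result
$$J(a) = \int_{0}^{\infty} \frac{7}{a^{2} + u^{2}} \, du = \frac{7 \pi}{2 a}.$$

Differentiating under the integral sign with respect to $a$,
$$\frac{dJ}{da} = \int_{0}^{\infty} - \frac{14 a}{\left(a^{2} + u^{2}\right)^{2}} \, du = - \frac{7 \pi}{2 a^{2}},$$
so $\int_{0}^{\infty} \frac{7}{\left(a^{2} + u^{2}\right)^{2}} \, du = \frac{7 \pi}{4 a^{3}}$.

Repeating — each differentiation of $1/(u^2+a^2)^j$ produces $-2ja/(u^2+a^2)^{j+1}$ — and dividing through by $-2ja$ at each step yields, after $3$ differentiations in total,
$$\int_{0}^{\infty} \frac{7}{\left(a^{2} + u^{2}\right)^{4}} \, du = \frac{35 \pi}{32 a^{7}}.$$

Setting $a = \frac{4}{5}$:
$$I = \frac{2734375 \pi}{524288}.$$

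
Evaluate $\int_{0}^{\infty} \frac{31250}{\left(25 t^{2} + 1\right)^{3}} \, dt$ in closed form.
$\frac{9375 \pi}{8}$

Start from the standard arctangent integral
$$J(a) = \int_{0}^{\infty} \frac{2}{a^{2} + t^{2}} \, dt = \frac{\pi}{a}.$$

Differentiating under the integral sign with respect to $a$,
$$\frac{dJ}{da} = \int_{0}^{\infty} - \frac{4 a}{\left(a^{2} + t^{2}\right)^{2}} \, dt = - \frac{\pi}{a^{2}},$$
so $\int_{0}^{\infty} \frac{2}{\left(a^{2} + t^{2}\right)^{2}} \, dt = \frac{\pi}{2 a^{3}}$.

Repeating — each differentiation of $1/(t^2+a^2)^j$ produces $-2ja/(t^2+a^2)^{j+1}$ — and dividing through by $-2ja$ at each step yields, after $2$ differentiations in total,
$$\int_{0}^{\infty} \frac{2}{\left(a^{2} + t^{2}\right)^{3}} \, dt = \frac{3 \pi}{8 a^{5}}.$$

Setting $a = \frac{1}{5}$:
$$I = \frac{9375 \pi}{8}.$$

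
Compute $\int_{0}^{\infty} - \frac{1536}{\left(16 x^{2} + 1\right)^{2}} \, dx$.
$- 96 \pi$

Begin with the known result
$$J(a) = \int_{0}^{\infty} - \frac{6}{a^{2} + x^{2}} \, dx = - \frac{3 \pi}{a}.$$

Differentiating under the integral sign with respect to $a$,
$$\frac{dJ}{da} = \int_{0}^{\infty} \frac{12 a}{\left(a^{2} + x^{2}\right)^{2}} \, dx = \frac{3 \pi}{a^{2}},$$
so $\int_{0}^{\infty} - \frac{6}{\left(a^{2} + x^{2}\right)^{2}} \, dx = - \frac{3 \pi}{2 a^{3}}$.

Setting $a = \frac{1}{4}$:
$$I = - 96 \pi.$$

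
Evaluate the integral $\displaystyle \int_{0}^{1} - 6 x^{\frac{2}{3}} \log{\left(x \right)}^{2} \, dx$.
$- \frac{324}{125}$

Start from the elementary integral
$$J(a) = \int_{0}^{1} - 6 x^{a} \, dx = - \frac{6}{a + 1}.$$

Differentiating under the integral sign brings down a factor of $\ln x$:
$$\frac{dJ}{da} = \int_{0}^{1} - 6 x^{a} \log{\left(x \right)} \, dx = \frac{6}{\left(a + 1\right)^{2}}.$$

Repeating twice in total — each differentiation brings down another $\ln x$ — gives
$$\frac{d^{2}J}{da^{2}} = \int_{0}^{1} - 6 x^{a} \log{\left(x \right)}^{2} \, dx = - \frac{12}{\left(a + 1\right)^{3}},$$
and the integrand here is exactly the target integrand, so $I = - \frac{12}{\left(a + 1\right)^{3}}$.

Setting $a = \frac{2}{3}$:
$$I = - \frac{324}{125}.$$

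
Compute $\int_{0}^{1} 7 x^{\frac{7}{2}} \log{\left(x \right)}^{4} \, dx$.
$\frac{1792}{19683}$

Consider the simpler parametrised integral
$$J(a) = \int_{0}^{1} 7 x^{a} \, dx = \frac{7}{a + 1}.$$

Differentiating under the integral sign brings down a factor of $\ln x$:
$$\frac{dJ}{da} = \int_{0}^{1} 7 x^{a} \log{\left(x \right)} \, dx = - \frac{7}{\left(a + 1\right)^{2}}.$$

Repeating $4$ times in total — each differentiation brings down another $\ln x$ — gives
$$\frac{d^{4}J}{da^{4}} = \int_{0}^{1} 7 x^{a} \log{\left(x \right)}^{4} \, dx = \frac{168}{\left(a + 1\right)^{5}},$$
and the integrand here is exactly the target integrand, so $I = \frac{168}{\left(a + 1\right)^{5}}$.

Setting $a = \frac{7}{2}$:
$$I = \frac{1792}{19683}.$$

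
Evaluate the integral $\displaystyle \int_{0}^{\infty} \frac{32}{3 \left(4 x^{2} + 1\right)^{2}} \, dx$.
$\frac{4 \pi}{3}$

Recall the elementary integral
$$J(a) = \int_{0}^{\infty} \frac{2}{3 \left(a^{2} + x^{2}\right)} \, dx = \frac{\pi}{3 a}.$$

Differentiating under the integral sign with respect to $a$,
$$\frac{dJ}{da} = \int_{0}^{\infty} - \frac{4 a}{3 \left(a^{2} + x^{2}\right)^{2}} \, dx = - \frac{\pi}{3 a^{2}},$$
so $\int_{0}^{\infty} \frac{2}{3 \left(a^{2} + x^{2}\right)^{2}} \, dx = \frac{\pi}{6 a^{3}}$.

Setting $a = \frac{1}{2}$:
$$I = \frac{4 \pi}{3}.$$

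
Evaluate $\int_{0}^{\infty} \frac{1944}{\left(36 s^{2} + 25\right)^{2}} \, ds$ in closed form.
$\frac{81 \pi}{125}$

Begin with the known result
$$J(a) = \int_{0}^{\infty} \frac{3}{2 \left(a^{2} + s^{2}\right)} \, ds = \frac{3 \pi}{4 a}.$$

Differentiating under the integral sign with respect to $a$,
$$\frac{dJ}{da} = \int_{0}^{\infty} - \frac{3 a}{\left(a^{2} + s^{2}\right)^{2}} \, ds = - \frac{3 \pi}{4 a^{2}},$$
so $\int_{0}^{\infty} \frac{3}{2 \left(a^{2} + s^{2}\right)^{2}} \, ds = \frac{3 \pi}{8 a^{3}}$.

Setting $a = \frac{5}{6}$:
$$I = \frac{81 \pi}{125}.$$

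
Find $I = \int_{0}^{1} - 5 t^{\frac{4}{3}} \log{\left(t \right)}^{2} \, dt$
$- \frac{270}{343}$

Begin with the known integral
$$J(a) = \int_{0}^{1} - 5 t^{a} \, dt = - \frac{5}{a + 1}.$$

Differentiating under the integral sign brings down a factor of $\ln t$:
$$\frac{dJ}{da} = \int_{0}^{1} - 5 t^{a} \log{\left(t \right)} \, dt = \frac{5}{\left(a + 1\right)^{2}}.$$

Repeating twice in total — each differentiation brings down another $\ln t$ — gives
$$\frac{d^{2}J}{da^{2}} = \int_{0}^{1} - 5 t^{a} \log{\left(t \right)}^{2} \, dt = - \frac{10}{\left(a + 1\right)^{3}},$$
and the integrand here is exactly the target integrand, so $I = - \frac{10}{\left(a + 1\right)^{3}}$.

Setting $a = \frac{4}{3}$:
$$I = - \frac{270}{343}.$$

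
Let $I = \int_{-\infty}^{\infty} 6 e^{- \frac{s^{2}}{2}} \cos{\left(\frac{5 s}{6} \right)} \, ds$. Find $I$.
$\frac{6 \sqrt{2} \sqrt{\pi}}{e^{\frac{25}{72}}}$

Treat the cosine frequency as a parameter and define $I(b) = \int_{-\infty}^{\infty} 6 e^{- \frac{s^{2}}{2}} \cos{\left(b s \right)} \, ds$.

Differentiating under the integral sign,
$$I'(b) = \int_{-\infty}^{\infty} - 6 s e^{- \frac{s^{2}}{2}} \sin{\left(b s \right)} \, ds.$$

Integrate $\int_{-\infty}^{\infty} s \sin(b s)\, e^{- \frac{s^{2}}{2}}\, ds$ by parts with $u = \sin(b s)$ and $dv = s\, e^{- \frac{s^{2}}{2}}\, ds$, giving $v = - e^{- \frac{s^{2}}{2}}$. The boundary term vanishes and
$$\int_{-\infty}^{\infty} s \sin(b s)\, e^{- \frac{s^{2}}{2}}\, ds = b \int_{-\infty}^{\infty} \cos(b s)\, e^{- \frac{s^{2}}{2}}\, ds,$$
so $I'(b) = - b\, I(b)$.

This is a separable first-order ODE; solving with the initial condition $I(0) = \int_{-\infty}^{\infty} 6 e^{- \frac{s^{2}}{2}}\,ds = 6 \sqrt{2} \sqrt{\pi}$ gives
$$I(b) = 6 \sqrt{2} \sqrt{\pi} e^{- \frac{b^{2}}{2}}.$$

Setting $b = \frac{5}{6}$:
$$I = \frac{6 \sqrt{2} \sqrt{\pi}}{e^{\frac{25}{72}}}.$$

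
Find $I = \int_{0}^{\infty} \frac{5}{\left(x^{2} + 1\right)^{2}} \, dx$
$\frac{5 \pi}{4}$

Start from the standard arctangent integral
$$J(a) = \int_{0}^{\infty} \frac{5}{a^{2} + x^{2}} \, dx = \frac{5 \pi}{2 a}.$$

Differentiating under the integral sign with respect to $a$,
$$\frac{dJ}{da} = \int_{0}^{\infty} - \frac{10 a}{\left(a^{2} + x^{2}\right)^{2}} \, dx = - \frac{5 \pi}{2 a^{2}},$$
so $\int_{0}^{\infty} \frac{5}{\left(a^{2} + x^{2}\right)^{2}} \, dx = \frac{5 \pi}{4 a^{3}}$.

Setting $a = 1$:
$$I = \frac{5 \pi}{4}.$$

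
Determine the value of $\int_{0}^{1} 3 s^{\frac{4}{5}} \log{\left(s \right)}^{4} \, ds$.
$\frac{25000}{6561}$

Start from the elementary integral
$$J(a) = \int_{0}^{1} 3 s^{a} \, ds = \frac{3}{a + 1}.$$

Differentiating under the integral sign brings down a factor of $\ln s$:
$$\frac{dJ}{da} = \int_{0}^{1} 3 s^{a} \log{\left(s \right)} \, ds = - \frac{3}{\left(a + 1\right)^{2}}.$$

Repeating $4$ times in total — each differentiation brings down another $\ln s$ — gives
$$\frac{d^{4}J}{da^{4}} = \int_{0}^{1} 3 s^{a} \log{\left(s \right)}^{4} \, ds = \frac{72}{\left(a + 1\right)^{5}},$$
and the integrand here is exactly the target integrand, so $I = \frac{72}{\left(a + 1\right)^{5}}$.

Setting $a = \frac{4}{5}$:
$$I = \frac{25000}{6561}.$$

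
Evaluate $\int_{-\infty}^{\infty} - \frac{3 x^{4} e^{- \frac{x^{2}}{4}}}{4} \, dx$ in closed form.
$- 18 \sqrt{\pi}$

Start from the elementary integral
$$J(a) = \int_{-\infty}^{\infty} - \frac{3 e^{- a x^{2}}}{4} \, dx = - \frac{3 \sqrt{\pi}}{4 \sqrt{a}}.$$

Differentiating under the integral sign brings down a factor of $(-x^2)$:
$$\frac{dJ}{da} = \int_{-\infty}^{\infty} \frac{3 x^{2} e^{- a x^{2}}}{4} \, dx = \frac{3 \sqrt{\pi}}{8 a^{\frac{3}{2}}}.$$

Repeating twice in total — each differentiation brings down another $(-x^2)$ — gives
$$\frac{d^{2}J}{da^{2}} = \int_{-\infty}^{\infty} - \frac{3 x^{4} e^{- a x^{2}}}{4} \, dx = - \frac{9 \sqrt{\pi}}{16 a^{\frac{5}{2}}},$$
and the integrand here is exactly the target integrand, so $I = - \frac{9 \sqrt{\pi}}{16 a^{\frac{5}{2}}}$.

Setting $a = \frac{1}{4}$:
$$I = - 18 \sqrt{\pi}.$$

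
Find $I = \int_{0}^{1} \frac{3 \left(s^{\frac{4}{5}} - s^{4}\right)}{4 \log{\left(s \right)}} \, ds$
$\log{\left(\frac{3 \sqrt{15}}{25} \right)}$

Consider the one-parameter family: let $I(a) = \int_{0}^{1} \frac{3 \left(- s^{4} + s^{a}\right)}{4 \log{\left(s \right)}} \, ds$.

Since $\dfrac{\partial}{\partial a}\,s^{a} = s^{a} \ln s$, the $\ln s$ in the denominator cancels and
$$\frac{dI}{da} = \int_{0}^{1} \frac{3}{4} s^{a} \, ds = \frac{3}{4} \left[\frac{s^{a+1}}{a+1}\right]_0^1 = \frac{3}{4 \left(a + 1\right)}.$$

Integrating with respect to $a$ gives $I(a) = \frac{3 \log{\left(a + 1 \right)}}{4} - \frac{3 \log{\left(5 \right)}}{4} + C$.

At $a = 4$ the integrand is identically $0$, so $I(4) = 0$. The closed form gives $0$, hence $C = 0$.

Setting $a = \frac{4}{5}$:
$$I = \log{\left(\frac{3 \sqrt{15}}{25} \right)}.$$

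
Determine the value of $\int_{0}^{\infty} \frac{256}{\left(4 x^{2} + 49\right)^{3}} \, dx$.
$\frac{24 \pi}{16807}$

Recall the elementary integral
$$J(a) = \int_{0}^{\infty} \frac{4}{a^{2} + x^{2}} \, dx = \frac{2 \pi}{a}.$$

Differentiating under the integral sign with respect to $a$,
$$\frac{dJ}{da} = \int_{0}^{\infty} - \frac{8 a}{\left(a^{2} + x^{2}\right)^{2}} \, dx = - \frac{2 \pi}{a^{2}},$$
so $\int_{0}^{\infty} \frac{4}{\left(a^{2} + x^{2}\right)^{2}} \, dx = \frac{\pi}{a^{3}}$.

Repeating — each differentiation of $1/(x^2+a^2)^j$ produces $-2ja/(x^2+a^2)^{j+1}$ — and dividing through by $-2ja$ at each step yields, after $2$ differentiations in total,
$$\int_{0}^{\infty} \frac{4}{\left(a^{2} + x^{2}\right)^{3}} \, dx = \frac{3 \pi}{4 a^{5}}.$$

Setting $a = \frac{7}{2}$:
$$I = \frac{24 \pi}{16807}.$$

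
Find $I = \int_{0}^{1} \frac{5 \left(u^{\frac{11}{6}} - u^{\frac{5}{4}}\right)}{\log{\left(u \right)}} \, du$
$- \log{\left(\frac{14348907}{45435424} \right)}$

Consider the one-parameter family: let $I(a) = \int_{0}^{1} \frac{5 \left(u^{\frac{11}{6}} - u^{a}\right)}{\log{\left(u \right)}} \, du$.

Since $\dfrac{\partial}{\partial a}\,u^{a} = u^{a} \ln u$, the $\ln u$ in the denominator cancels and
$$\frac{dI}{da} = \int_{0}^{1} -5 u^{a} \, du = -5 \left[\frac{u^{a+1}}{a+1}\right]_0^1 = - \frac{5}{a + 1}.$$

Integrating with respect to $a$ gives $I(a) = - \log{\left(\frac{7776 \left(a + 1\right)^{5}}{1419857} \right)} + C$.

At $a = \frac{11}{6}$ the integrand is identically $0$, so $I(\frac{11}{6}) = 0$. The closed form gives $0$, hence $C = 0$.

Setting $a = \frac{5}{4}$:
$$I = - \log{\left(\frac{14348907}{45435424} \right)}.$$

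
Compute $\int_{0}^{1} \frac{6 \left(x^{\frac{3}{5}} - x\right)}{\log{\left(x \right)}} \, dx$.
$- \log{\left(\frac{15625}{4096} \right)}$

Introduce a parameter $a$ in the exponent: let $I(a) = \int_{0}^{1} \frac{6 \left(x^{\frac{3}{5}} - x^{a}\right)}{\log{\left(x \right)}} \, dx$.

Since $\dfrac{\partial}{\partial a}\,x^{a} = x^{a} \ln x$, the $\ln x$ in the denominator cancels and
$$\frac{dI}{da} = \int_{0}^{1} -6 x^{a} \, dx = -6 \left[\frac{x^{a+1}}{a+1}\right]_0^1 = - \frac{6}{a + 1}.$$

Integrating with respect to $a$ gives $I(a) = - \log{\left(\frac{15625 \left(a + 1\right)^{6}}{262144} \right)} + C$.

At $a = \frac{3}{5}$ the integrand is identically $0$, so $I(\frac{3}{5}) = 0$. The closed form gives $0$, hence $C = 0$.

Setting $a = 1$:
$$I = - \log{\left(\frac{15625}{4096} \right)}.$$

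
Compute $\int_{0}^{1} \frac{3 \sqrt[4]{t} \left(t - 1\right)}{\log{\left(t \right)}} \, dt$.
$\log{\left(\frac{729}{125} \right)}$

Consider the one-parameter family: let $I(a) = \int_{0}^{1} \frac{3 \left(- \sqrt[4]{t} + t^{a}\right)}{\log{\left(t \right)}} \, dt$.

Since $\dfrac{\partial}{\partial a}\,t^{a} = t^{a} \ln t$, the $\ln t$ in the denominator cancels and
$$\frac{dI}{da} = \int_{0}^{1} 3 t^{a} \, dt = 3 \left[\frac{t^{a+1}}{a+1}\right]_0^1 = \frac{3}{a + 1}.$$

Integrating with respect to $a$ gives $I(a) = \log{\left(\frac{64 \left(a + 1\right)^{3}}{125} \right)} + C$.

At $a = \frac{1}{4}$ the integrand is identically $0$, so $I(\frac{1}{4}) = 0$. The closed form gives $0$, hence $C = 0$.

Setting $a = \frac{5}{4}$:
$$I = \log{\left(\frac{729}{125} \right)}.$$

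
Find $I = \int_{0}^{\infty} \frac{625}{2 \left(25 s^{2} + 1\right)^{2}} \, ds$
$\frac{125 \pi}{8}$

Start from the standard arctangent integral
$$J(a) = \int_{0}^{\infty} \frac{1}{2 \left(a^{2} + s^{2}\right)} \, ds = \frac{\pi}{4 a}.$$

Differentiating under the integral sign with respect to $a$,
$$\frac{dJ}{da} = \int_{0}^{\infty} - \frac{a}{\left(a^{2} + s^{2}\right)^{2}} \, ds = - \frac{\pi}{4 a^{2}},$$
so $\int_{0}^{\infty} \frac{1}{2 \left(a^{2} + s^{2}\right)^{2}} \, ds = \frac{\pi}{8 a^{3}}$.

Setting $a = \frac{1}{5}$:
$$I = \frac{125 \pi}{8}.$$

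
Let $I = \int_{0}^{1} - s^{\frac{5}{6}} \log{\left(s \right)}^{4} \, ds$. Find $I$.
$- \frac{186624}{161051}$

Consider the simpler parametrised integral
$$J(a) = \int_{0}^{1} - s^{a} \, ds = - \frac{1}{a + 1}.$$

Differentiating under the integral sign brings down a factor of $\ln s$:
$$\frac{dJ}{da} = \int_{0}^{1} - s^{a} \log{\left(s \right)} \, ds = \frac{1}{\left(a + 1\right)^{2}}.$$

Repeating $4$ times in total — each differentiation brings down another $\ln s$ — gives
$$\frac{d^{4}J}{da^{4}} = \int_{0}^{1} - s^{a} \log{\left(s \right)}^{4} \, ds = - \frac{24}{\left(a + 1\right)^{5}},$$
and the integrand here is exactly the target integrand, so $I = - \frac{24}{\left(a + 1\right)^{5}}$.

Setting $a = \frac{5}{6}$:
$$I = - \frac{186624}{161051}.$$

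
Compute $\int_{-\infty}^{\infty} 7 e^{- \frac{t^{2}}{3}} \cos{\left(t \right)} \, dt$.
$\frac{7 \sqrt{3} \sqrt{\pi}}{e^{\frac{3}{4}}}$

Let $b$ denote the cosine frequency and define $I(b) = \int_{-\infty}^{\infty} 7 e^{- \frac{t^{2}}{3}} \cos{\left(b t \right)} \, dt$.

Differentiating under the integral sign,
$$I'(b) = \int_{-\infty}^{\infty} - 7 t e^{- \frac{t^{2}}{3}} \sin{\left(b t \right)} \, dt.$$

Integrate $\int_{-\infty}^{\infty} t \sin(b t)\, e^{- \frac{t^{2}}{3}}\, dt$ by parts with $u = \sin(b t)$ and $dv = t\, e^{- \frac{t^{2}}{3}}\, dt$, giving $v = - \frac{3 e^{- \frac{t^{2}}{3}}}{2}$. The boundary term vanishes and
$$\int_{-\infty}^{\infty} t \sin(b t)\, e^{- \frac{t^{2}}{3}}\, dt = \frac{3 b}{2} \int_{-\infty}^{\infty} \cos(b t)\, e^{- \frac{t^{2}}{3}}\, dt,$$
so $I'(b) = - \frac{3 b}{2}\, I(b)$.

This is a separable first-order ODE; solving with the initial condition $I(0) = \int_{-\infty}^{\infty} 7 e^{- \frac{t^{2}}{3}}\,dt = 7 \sqrt{3} \sqrt{\pi}$ gives
$$I(b) = 7 \sqrt{3} \sqrt{\pi} e^{- \frac{3 b^{2}}{4}}.$$

Setting $b = 1$:
$$I = \frac{7 \sqrt{3} \sqrt{\pi}}{e^{\frac{3}{4}}}.$$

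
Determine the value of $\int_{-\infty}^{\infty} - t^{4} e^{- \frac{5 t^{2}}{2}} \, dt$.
$- \frac{3 \sqrt{10} \sqrt{\pi}}{125}$

Consider the simpler parametrised integral
$$J(a) = \int_{-\infty}^{\infty} - e^{- a t^{2}} \, dt = - \frac{\sqrt{\pi}}{\sqrt{a}}.$$

Differentiating under the integral sign brings down a factor of $(-t^2)$:
$$\frac{dJ}{da} = \int_{-\infty}^{\infty} t^{2} e^{- a t^{2}} \, dt = \frac{\sqrt{\pi}}{2 a^{\frac{3}{2}}}.$$

Repeating twice in total — each differentiation brings down another $(-t^2)$ — gives
$$\frac{d^{2}J}{da^{2}} = \int_{-\infty}^{\infty} - t^{4} e^{- a t^{2}} \, dt = - \frac{3 \sqrt{\pi}}{4 a^{\frac{5}{2}}},$$
and the integrand here is exactly the target integrand, so $I = - \frac{3 \sqrt{\pi}}{4 a^{\frac{5}{2}}}$.

Setting $a = \frac{5}{2}$:
$$I = - \frac{3 \sqrt{10} \sqrt{\pi}}{125}.$$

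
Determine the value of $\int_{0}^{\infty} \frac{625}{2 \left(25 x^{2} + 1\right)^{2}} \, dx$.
$\frac{125 \pi}{8}$

Begin with the known result
$$J(a) = \int_{0}^{\infty} \frac{1}{2 \left(a^{2} + x^{2}\right)} \, dx = \frac{\pi}{4 a}.$$

Differentiating under the integral sign with respect to $a$,
$$\frac{dJ}{da} = \int_{0}^{\infty} - \frac{a}{\left(a^{2} + x^{2}\right)^{2}} \, dx = - \frac{\pi}{4 a^{2}},$$
so $\int_{0}^{\infty} \frac{1}{2 \left(a^{2} + x^{2}\right)^{2}} \, dx = \frac{\pi}{8 a^{3}}$.

Setting $a = \frac{1}{5}$:
$$I = \frac{125 \pi}{8}.$$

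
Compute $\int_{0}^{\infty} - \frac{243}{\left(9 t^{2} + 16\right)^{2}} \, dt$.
$- \frac{81 \pi}{256}$

Recall the elementary integral
$$J(a) = \int_{0}^{\infty} - \frac{3}{a^{2} + t^{2}} \, dt = - \frac{3 \pi}{2 a}.$$

Differentiating under the integral sign with respect to $a$,
$$\frac{dJ}{da} = \int_{0}^{\infty} \frac{6 a}{\left(a^{2} + t^{2}\right)^{2}} \, dt = \frac{3 \pi}{2 a^{2}},$$
so $\int_{0}^{\infty} - \frac{3}{\left(a^{2} + t^{2}\right)^{2}} \, dt = - \frac{3 \pi}{4 a^{3}}$.

Setting $a = \frac{4}{3}$:
$$I = - \frac{81 \pi}{256}.$$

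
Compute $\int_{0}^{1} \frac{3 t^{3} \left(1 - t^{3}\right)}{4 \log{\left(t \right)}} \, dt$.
$- \frac{3 \log{\left(7 \right)}}{4} + \frac{3 \log{\left(2 \right)}}{2}$

Replace the exponent $3$ by a parameter $a$: let $I(a) = \int_{0}^{1} \frac{3 \left(- t^{6} + t^{a}\right)}{4 \log{\left(t \right)}} \, dt$.

Since $\dfrac{\partial}{\partial a}\,t^{a} = t^{a} \ln t$, the $\ln t$ in the denominator cancels and
$$\frac{dI}{da} = \int_{0}^{1} \frac{3}{4} t^{a} \, dt = \frac{3}{4} \left[\frac{t^{a+1}}{a+1}\right]_0^1 = \frac{3}{4 \left(a + 1\right)}.$$

Integrating with respect to $a$ gives $I(a) = \frac{3 \log{\left(a + 1 \right)}}{4} - \frac{3 \log{\left(7 \right)}}{4} + C$.

At $a = 6$ the integrand is identically $0$, so $I(6) = 0$. The closed form gives $0$, hence $C = 0$.

Setting $a = 3$:
$$I = - \frac{3 \log{\left(7 \right)}}{4} + \frac{3 \log{\left(2 \right)}}{2}.$$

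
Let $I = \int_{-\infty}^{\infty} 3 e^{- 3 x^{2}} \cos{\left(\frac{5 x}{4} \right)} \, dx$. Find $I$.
$\frac{\sqrt{3} \sqrt{\pi}}{e^{\frac{25}{192}}}$

Treat the cosine frequency as a parameter and define $I(b) = \int_{-\infty}^{\infty} 3 e^{- 3 x^{2}} \cos{\left(b x \right)} \, dx$.

Differentiating under the integral sign,
$$I'(b) = \int_{-\infty}^{\infty} - 3 x e^{- 3 x^{2}} \sin{\left(b x \right)} \, dx.$$

Integrate $\int_{-\infty}^{\infty} x \sin(b x)\, e^{- 3 x^{2}}\, dx$ by parts with $u = \sin(b x)$ and $dv = x\, e^{- 3 x^{2}}\, dx$, giving $v = - \frac{e^{- 3 x^{2}}}{6}$. The boundary term vanishes and
$$\int_{-\infty}^{\infty} x \sin(b x)\, e^{- 3 x^{2}}\, dx = \frac{b}{6} \int_{-\infty}^{\infty} \cos(b x)\, e^{- 3 x^{2}}\, dx,$$
so $I'(b) = - \frac{b}{6}\, I(b)$.

This is a separable first-order ODE; solving with the initial condition $I(0) = \int_{-\infty}^{\infty} 3 e^{- 3 x^{2}}\,dx = \sqrt{3} \sqrt{\pi}$ gives
$$I(b) = \sqrt{3} \sqrt{\pi} e^{- \frac{b^{2}}{12}}.$$

Setting $b = \frac{5}{4}$:
$$I = \frac{\sqrt{3} \sqrt{\pi}}{e^{\frac{25}{192}}}.$$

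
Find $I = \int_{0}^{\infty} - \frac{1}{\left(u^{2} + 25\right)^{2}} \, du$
$- \frac{\pi}{500}$

Recall the elementary integral
$$J(a) = \int_{0}^{\infty} - \frac{1}{a^{2} + u^{2}} \, du = - \frac{\pi}{2 a}.$$

Differentiating under the integral sign with respect to $a$,
$$\frac{dJ}{da} = \int_{0}^{\infty} \frac{2 a}{\left(a^{2} + u^{2}\right)^{2}} \, du = \frac{\pi}{2 a^{2}},$$
so $\int_{0}^{\infty} - \frac{1}{\left(a^{2} + u^{2}\right)^{2}} \, du = - \frac{\pi}{4 a^{3}}$.

Setting $a = 5$:
$$I = - \frac{\pi}{500}.$$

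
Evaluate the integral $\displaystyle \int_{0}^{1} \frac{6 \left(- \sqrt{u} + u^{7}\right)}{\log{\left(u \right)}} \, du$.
$- \log{\left(\frac{729}{16777216} \right)}$

Replace the exponent $\frac{1}{2}$ by a parameter $a$: let $I(a) = \int_{0}^{1} \frac{6 \left(u^{7} - u^{a}\right)}{\log{\left(u \right)}} \, du$.

Since $\dfrac{\partial}{\partial a}\,u^{a} = u^{a} \ln u$, the $\ln u$ in the denominator cancels and
$$\frac{dI}{da} = \int_{0}^{1} -6 u^{a} \, du = -6 \left[\frac{u^{a+1}}{a+1}\right]_0^1 = - \frac{6}{a + 1}.$$

Integrating with respect to $a$ gives $I(a) = - \log{\left(\frac{\left(a + 1\right)^{6}}{262144} \right)} + C$.

At $a = 7$ the integrand is identically $0$, so $I(7) = 0$. The closed form gives $0$, hence $C = 0$.

Setting $a = \frac{1}{2}$:
$$I = - \log{\left(\frac{729}{16777216} \right)}.$$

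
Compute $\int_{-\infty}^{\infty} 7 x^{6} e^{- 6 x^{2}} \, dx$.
$\frac{35 \sqrt{6} \sqrt{\pi}}{3456}$

Consider the simpler parametrised integral
$$J(a) = \int_{-\infty}^{\infty} 7 e^{- a x^{2}} \, dx = \frac{7 \sqrt{\pi}}{\sqrt{a}}.$$

Differentiating under the integral sign brings down a factor of $(-x^2)$:
$$\frac{dJ}{da} = \int_{-\infty}^{\infty} - 7 x^{2} e^{- a x^{2}} \, dx = - \frac{7 \sqrt{\pi}}{2 a^{\frac{3}{2}}}.$$

Repeating $3$ times in total — each differentiation brings down another $(-x^2)$ — gives
$$\frac{d^{3}J}{da^{3}} = \int_{-\infty}^{\infty} - 7 x^{6} e^{- a x^{2}} \, dx = - \frac{105 \sqrt{\pi}}{8 a^{\frac{7}{2}}},$$
and the integrand here is $(-1)^{3}$ times the target integrand, so $I = (-1)^{3}\,\frac{d^{3}J}{da^{3}} = \frac{105 \sqrt{\pi}}{8 a^{\frac{7}{2}}}$.

Setting $a = 6$:
$$I = \frac{35 \sqrt{6} \sqrt{\pi}}{3456}.$$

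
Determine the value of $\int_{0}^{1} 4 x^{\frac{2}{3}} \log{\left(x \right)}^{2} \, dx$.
$\frac{216}{125}$

Consider the simpler parametrised integral
$$J(a) = \int_{0}^{1} 4 x^{a} \, dx = \frac{4}{a + 1}.$$

Differentiating under the integral sign brings down a factor of $\ln x$:
$$\frac{dJ}{da} = \int_{0}^{1} 4 x^{a} \log{\left(x \right)} \, dx = - \frac{4}{\left(a + 1\right)^{2}}.$$

Repeating twice in total — each differentiation brings down another $\ln x$ — gives
$$\frac{d^{2}J}{da^{2}} = \int_{0}^{1} 4 x^{a} \log{\left(x \right)}^{2} \, dx = \frac{8}{\left(a + 1\right)^{3}},$$
and the integrand here is exactly the target integrand, so $I = \frac{8}{\left(a + 1\right)^{3}}$.

Setting $a = \frac{2}{3}$:
$$I = \frac{216}{125}.$$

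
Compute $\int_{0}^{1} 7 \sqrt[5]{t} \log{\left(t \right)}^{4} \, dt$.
$\frac{21875}{324}$

Start from the elementary integral
$$J(a) = \int_{0}^{1} 7 t^{a} \, dt = \frac{7}{a + 1}.$$

Differentiating under the integral sign brings down a factor of $\ln t$:
$$\frac{dJ}{da} = \int_{0}^{1} 7 t^{a} \log{\left(t \right)} \, dt = - \frac{7}{\left(a + 1\right)^{2}}.$$

Repeating $4$ times in total — each differentiation brings down another $\ln t$ — gives
$$\frac{d^{4}J}{da^{4}} = \int_{0}^{1} 7 t^{a} \log{\left(t \right)}^{4} \, dt = \frac{168}{\left(a + 1\right)^{5}},$$
and the integrand here is exactly the target integrand, so $I = \frac{168}{\left(a + 1\right)^{5}}$.

Setting $a = \frac{1}{5}$:
$$I = \frac{21875}{324}.$$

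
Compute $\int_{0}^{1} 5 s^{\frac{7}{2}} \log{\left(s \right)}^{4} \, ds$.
$\frac{1280}{19683}$

Start from the elementary integral
$$J(a) = \int_{0}^{1} 5 s^{a} \, ds = \frac{5}{a + 1}.$$

Differentiating under the integral sign brings down a factor of $\ln s$:
$$\frac{dJ}{da} = \int_{0}^{1} 5 s^{a} \log{\left(s \right)} \, ds = - \frac{5}{\left(a + 1\right)^{2}}.$$

Repeating $4$ times in total — each differentiation brings down another $\ln s$ — gives
$$\frac{d^{4}J}{da^{4}} = \int_{0}^{1} 5 s^{a} \log{\left(s \right)}^{4} \, ds = \frac{120}{\left(a + 1\right)^{5}},$$
and the integrand here is exactly the target integrand, so $I = \frac{120}{\left(a + 1\right)^{5}}$.

Setting $a = \frac{7}{2}$:
$$I = \frac{1280}{19683}.$$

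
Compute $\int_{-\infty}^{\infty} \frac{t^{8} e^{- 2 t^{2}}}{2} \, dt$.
$\frac{105 \sqrt{2} \sqrt{\pi}}{1024}$

Begin with the known integral
$$J(a) = \int_{-\infty}^{\infty} \frac{e^{- a t^{2}}}{2} \, dt = \frac{\sqrt{\pi}}{2 \sqrt{a}}.$$

Differentiating under the integral sign brings down a factor of $(-t^2)$:
$$\frac{dJ}{da} = \int_{-\infty}^{\infty} - \frac{t^{2} e^{- a t^{2}}}{2} \, dt = - \frac{\sqrt{\pi}}{4 a^{\frac{3}{2}}}.$$

Repeating $4$ times in total — each differentiation brings down another $(-t^2)$ — gives
$$\frac{d^{4}J}{da^{4}} = \int_{-\infty}^{\infty} \frac{t^{8} e^{- a t^{2}}}{2} \, dt = \frac{105 \sqrt{\pi}}{32 a^{\frac{9}{2}}},$$
and the integrand here is exactly the target integrand, so $I = \frac{105 \sqrt{\pi}}{32 a^{\frac{9}{2}}}$.

Setting $a = 2$:
$$I = \frac{105 \sqrt{2} \sqrt{\pi}}{1024}.$$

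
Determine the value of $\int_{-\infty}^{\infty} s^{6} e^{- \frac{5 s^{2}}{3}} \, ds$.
$\frac{81 \sqrt{15} \sqrt{\pi}}{1000}$

Begin with the known integral
$$J(a) = \int_{-\infty}^{\infty} e^{- a s^{2}} \, ds = \frac{\sqrt{\pi}}{\sqrt{a}}.$$

Differentiating under the integral sign brings down a factor of $(-s^2)$:
$$\frac{dJ}{da} = \int_{-\infty}^{\infty} - s^{2} e^{- a s^{2}} \, ds = - \frac{\sqrt{\pi}}{2 a^{\frac{3}{2}}}.$$

Repeating $3$ times in total — each differentiation brings down another $(-s^2)$ — gives
$$\frac{d^{3}J}{da^{3}} = \int_{-\infty}^{\infty} - s^{6} e^{- a s^{2}} \, ds = - \frac{15 \sqrt{\pi}}{8 a^{\frac{7}{2}}},$$
and the integrand here is $(-1)^{3}$ times the target integrand, so $I = (-1)^{3}\,\frac{d^{3}J}{da^{3}} = \frac{15 \sqrt{\pi}}{8 a^{\frac{7}{2}}}$.

Setting $a = \frac{5}{3}$:
$$I = \frac{81 \sqrt{15} \sqrt{\pi}}{1000}.$$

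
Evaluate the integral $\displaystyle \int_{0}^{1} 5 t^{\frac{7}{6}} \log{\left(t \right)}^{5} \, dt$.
$- \frac{27993600}{4826809}$

Start from the elementary integral
$$J(a) = \int_{0}^{1} 5 t^{a} \, dt = \frac{5}{a + 1}.$$

Differentiating under the integral sign brings down a factor of $\ln t$:
$$\frac{dJ}{da} = \int_{0}^{1} 5 t^{a} \log{\left(t \right)} \, dt = - \frac{5}{\left(a + 1\right)^{2}}.$$

Repeating $5$ times in total — each differentiation brings down another $\ln t$ — gives
$$\frac{d^{5}J}{da^{5}} = \int_{0}^{1} 5 t^{a} \log{\left(t \right)}^{5} \, dt = - \frac{600}{\left(a + 1\right)^{6}},$$
and the integrand here is exactly the target integrand, so $I = - \frac{600}{\left(a + 1\right)^{6}}$.

Setting $a = \frac{7}{6}$:
$$I = - \frac{27993600}{4826809}.$$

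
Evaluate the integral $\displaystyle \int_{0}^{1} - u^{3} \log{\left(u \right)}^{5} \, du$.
$\frac{15}{512}$

Start from the elementary integral
$$J(a) = \int_{0}^{1} - u^{a} \, du = - \frac{1}{a + 1}.$$

Differentiating under the integral sign brings down a factor of $\ln u$:
$$\frac{dJ}{da} = \int_{0}^{1} - u^{a} \log{\left(u \right)} \, du = \frac{1}{\left(a + 1\right)^{2}}.$$

Repeating $5$ times in total — each differentiation brings down another $\ln u$ — gives
$$\frac{d^{5}J}{da^{5}} = \int_{0}^{1} - u^{a} \log{\left(u \right)}^{5} \, du = \frac{120}{\left(a + 1\right)^{6}},$$
and the integrand here is exactly the target integrand, so $I = \frac{120}{\left(a + 1\right)^{6}}$.

Setting $a = 3$:
$$I = \frac{15}{512}.$$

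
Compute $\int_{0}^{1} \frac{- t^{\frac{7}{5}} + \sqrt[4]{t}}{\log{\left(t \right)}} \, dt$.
$\log{\left(\frac{25}{48} \right)}$

Replace the exponent $\frac{1}{4}$ by a parameter $a$: let $I(a) = \int_{0}^{1} \frac{- t^{\frac{7}{5}} + t^{a}}{\log{\left(t \right)}} \, dt$.

Since $\dfrac{\partial}{\partial a}\,t^{a} = t^{a} \ln t$, the $\ln t$ in the denominator cancels and
$$\frac{dI}{da} = \int_{0}^{1} t^{a} \, dt = \left[\frac{t^{a+1}}{a+1}\right]_0^1 = \frac{1}{a + 1}.$$

Integrating with respect to $a$ gives $I(a) = \log{\left(\frac{5 a}{12} + \frac{5}{12} \right)} + C$.

At $a = \frac{7}{5}$ the integrand is identically $0$, so $I(\frac{7}{5}) = 0$. The closed form gives $0$, hence $C = 0$.

Setting $a = \frac{1}{4}$:
$$I = \log{\left(\frac{25}{48} \right)}.$$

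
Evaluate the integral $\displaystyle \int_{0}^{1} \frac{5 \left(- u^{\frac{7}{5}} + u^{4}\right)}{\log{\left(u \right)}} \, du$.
$\log{\left(\frac{9765625}{248832} \right)}$

Introduce a parameter $a$ in the exponent: let $I(a) = \int_{0}^{1} \frac{5 \left(- u^{\frac{7}{5}} + u^{a}\right)}{\log{\left(u \right)}} \, du$.

Since $\dfrac{\partial}{\partial a}\,u^{a} = u^{a} \ln u$, the $\ln u$ in the denominator cancels and
$$\frac{dI}{da} = \int_{0}^{1} 5 u^{a} \, du = 5 \left[\frac{u^{a+1}}{a+1}\right]_0^1 = \frac{5}{a + 1}.$$

Integrating with respect to $a$ gives $I(a) = \log{\left(\frac{3125 \left(a + 1\right)^{5}}{248832} \right)} + C$.

At $a = \frac{7}{5}$ the integrand is identically $0$, so $I(\frac{7}{5}) = 0$. The closed form gives $0$, hence $C = 0$.

Setting $a = 4$:
$$I = \log{\left(\frac{9765625}{248832} \right)}.$$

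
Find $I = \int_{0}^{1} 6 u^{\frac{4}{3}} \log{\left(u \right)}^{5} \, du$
$- \frac{524880}{117649}$

Begin with the known integral
$$J(a) = \int_{0}^{1} 6 u^{a} \, du = \frac{6}{a + 1}.$$

Differentiating under the integral sign brings down a factor of $\ln u$:
$$\frac{dJ}{da} = \int_{0}^{1} 6 u^{a} \log{\left(u \right)} \, du = - \frac{6}{\left(a + 1\right)^{2}}.$$

Repeating $5$ times in total — each differentiation brings down another $\ln u$ — gives
$$\frac{d^{5}J}{da^{5}} = \int_{0}^{1} 6 u^{a} \log{\left(u \right)}^{5} \, du = - \frac{720}{\left(a + 1\right)^{6}},$$
and the integrand here is exactly the target integrand, so $I = - \frac{720}{\left(a + 1\right)^{6}}$.

Setting $a = \frac{4}{3}$:
$$I = - \frac{524880}{117649}.$$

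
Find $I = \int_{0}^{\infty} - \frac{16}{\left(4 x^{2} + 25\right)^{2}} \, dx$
$- \frac{2 \pi}{125}$

Begin with the known result
$$J(a) = \int_{0}^{\infty} - \frac{1}{a^{2} + x^{2}} \, dx = - \frac{\pi}{2 a}.$$

Differentiating under the integral sign with respect to $a$,
$$\frac{dJ}{da} = \int_{0}^{\infty} \frac{2 a}{\left(a^{2} + x^{2}\right)^{2}} \, dx = \frac{\pi}{2 a^{2}},$$
so $\int_{0}^{\infty} - \frac{1}{\left(a^{2} + x^{2}\right)^{2}} \, dx = - \frac{\pi}{4 a^{3}}$.

Setting $a = \frac{5}{2}$:
$$I = - \frac{2 \pi}{125}.$$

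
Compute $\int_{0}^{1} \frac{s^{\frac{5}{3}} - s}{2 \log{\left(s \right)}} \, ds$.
$- \frac{\log{\left(3 \right)}}{2} + \log{\left(2 \right)}$

Replace the exponent $1$ by a parameter $a$: let $I(a) = \int_{0}^{1} \frac{s^{\frac{5}{3}} - s^{a}}{2 \log{\left(s \right)}} \, ds$.

Since $\dfrac{\partial}{\partial a}\,s^{a} = s^{a} \ln s$, the $\ln s$ in the denominator cancels and
$$\frac{dI}{da} = \int_{0}^{1} - \frac{1}{2} s^{a} \, ds = - \frac{1}{2} \left[\frac{s^{a+1}}{a+1}\right]_0^1 = - \frac{1}{2 a + 2}.$$

Integrating with respect to $a$ gives $I(a) = - \log{\left(\frac{\sqrt{6} \sqrt{a + 1}}{4} \right)} + C$.

At $a = \frac{5}{3}$ the integrand is identically $0$, so $I(\frac{5}{3}) = 0$. The closed form gives $0$, hence $C = 0$.

Setting $a = 1$:
$$I = - \frac{\log{\left(3 \right)}}{2} + \log{\left(2 \right)}.$$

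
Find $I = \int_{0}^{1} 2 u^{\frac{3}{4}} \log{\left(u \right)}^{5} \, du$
$- \frac{983040}{117649}$

Begin with the known integral
$$J(a) = \int_{0}^{1} 2 u^{a} \, du = \frac{2}{a + 1}.$$

Differentiating under the integral sign brings down a factor of $\ln u$:
$$\frac{dJ}{da} = \int_{0}^{1} 2 u^{a} \log{\left(u \right)} \, du = - \frac{2}{\left(a + 1\right)^{2}}.$$

Repeating $5$ times in total — each differentiation brings down another $\ln u$ — gives
$$\frac{d^{5}J}{da^{5}} = \int_{0}^{1} 2 u^{a} \log{\left(u \right)}^{5} \, du = - \frac{240}{\left(a + 1\right)^{6}},$$
and the integrand here is exactly the target integrand, so $I = - \frac{240}{\left(a + 1\right)^{6}}$.

Setting $a = \frac{3}{4}$:
$$I = - \frac{983040}{117649}.$$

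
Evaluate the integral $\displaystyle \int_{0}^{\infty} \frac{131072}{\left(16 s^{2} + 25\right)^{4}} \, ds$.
$\frac{1024 \pi}{15625}$

Recall the elementary integral
$$J(a) = \int_{0}^{\infty} \frac{2}{a^{2} + s^{2}} \, ds = \frac{\pi}{a}.$$

Differentiating under the integral sign with respect to $a$,
$$\frac{dJ}{da} = \int_{0}^{\infty} - \frac{4 a}{\left(a^{2} + s^{2}\right)^{2}} \, ds = - \frac{\pi}{a^{2}},$$
so $\int_{0}^{\infty} \frac{2}{\left(a^{2} + s^{2}\right)^{2}} \, ds = \frac{\pi}{2 a^{3}}$.

Repeating — each differentiation of $1/(s^2+a^2)^j$ produces $-2ja/(s^2+a^2)^{j+1}$ — and dividing through by $-2ja$ at each step yields, after $3$ differentiations in total,
$$\int_{0}^{\infty} \frac{2}{\left(a^{2} + s^{2}\right)^{4}} \, ds = \frac{5 \pi}{16 a^{7}}.$$

Setting $a = \frac{5}{4}$:
$$I = \frac{1024 \pi}{15625}.$$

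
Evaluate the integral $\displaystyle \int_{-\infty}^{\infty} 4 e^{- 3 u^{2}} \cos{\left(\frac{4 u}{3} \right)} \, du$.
$\frac{4 \sqrt{3} \sqrt{\pi}}{3 e^{\frac{4}{27}}}$

Treat the cosine frequency as a parameter and define $I(b) = \int_{-\infty}^{\infty} 4 e^{- 3 u^{2}} \cos{\left(b u \right)} \, du$.

Differentiating under the integral sign,
$$I'(b) = \int_{-\infty}^{\infty} - 4 u e^{- 3 u^{2}} \sin{\left(b u \right)} \, du.$$

Integrate $\int_{-\infty}^{\infty} u \sin(b u)\, e^{- 3 u^{2}}\, du$ by parts with $w = \sin(b u)$ and $dv = u\, e^{- 3 u^{2}}\, du$, giving $v = - \frac{e^{- 3 u^{2}}}{6}$. The boundary term vanishes and
$$\int_{-\infty}^{\infty} u \sin(b u)\, e^{- 3 u^{2}}\, du = \frac{b}{6} \int_{-\infty}^{\infty} \cos(b u)\, e^{- 3 u^{2}}\, du,$$
so $I'(b) = - \frac{b}{6}\, I(b)$.

This is a separable first-order ODE; solving with the initial condition $I(0) = \int_{-\infty}^{\infty} 4 e^{- 3 u^{2}}\,du = \frac{4 \sqrt{3} \sqrt{\pi}}{3}$ gives
$$I(b) = \frac{4 \sqrt{3} \sqrt{\pi} e^{- \frac{b^{2}}{12}}}{3}.$$

Setting $b = \frac{4}{3}$:
$$I = \frac{4 \sqrt{3} \sqrt{\pi}}{3 e^{\frac{4}{27}}}.$$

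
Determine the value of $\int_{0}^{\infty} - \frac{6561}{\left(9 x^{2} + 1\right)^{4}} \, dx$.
$- \frac{10935 \pi}{32}$

Begin with the known result
$$J(a) = \int_{0}^{\infty} - \frac{1}{a^{2} + x^{2}} \, dx = - \frac{\pi}{2 a}.$$

Differentiating under the integral sign with respect to $a$,
$$\frac{dJ}{da} = \int_{0}^{\infty} \frac{2 a}{\left(a^{2} + x^{2}\right)^{2}} \, dx = \frac{\pi}{2 a^{2}},$$
so $\int_{0}^{\infty} - \frac{1}{\left(a^{2} + x^{2}\right)^{2}} \, dx = - \frac{\pi}{4 a^{3}}$.

Repeating — each differentiation of $1/(x^2+a^2)^j$ produces $-2ja/(x^2+a^2)^{j+1}$ — and dividing through by $-2ja$ at each step yields, after $3$ differentiations in total,
$$\int_{0}^{\infty} - \frac{1}{\left(a^{2} + x^{2}\right)^{4}} \, dx = - \frac{5 \pi}{32 a^{7}}.$$

Setting $a = \frac{1}{3}$:
$$I = - \frac{10935 \pi}{32}.$$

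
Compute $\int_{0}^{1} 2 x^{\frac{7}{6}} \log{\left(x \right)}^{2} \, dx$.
$\frac{864}{2197}$

Begin with the known integral
$$J(a) = \int_{0}^{1} 2 x^{a} \, dx = \frac{2}{a + 1}.$$

Differentiating under the integral sign brings down a factor of $\ln x$:
$$\frac{dJ}{da} = \int_{0}^{1} 2 x^{a} \log{\left(x \right)} \, dx = - \frac{2}{\left(a + 1\right)^{2}}.$$

Repeating twice in total — each differentiation brings down another $\ln x$ — gives
$$\frac{d^{2}J}{da^{2}} = \int_{0}^{1} 2 x^{a} \log{\left(x \right)}^{2} \, dx = \frac{4}{\left(a + 1\right)^{3}},$$
and the integrand here is exactly the target integrand, so $I = \frac{4}{\left(a + 1\right)^{3}}$.

Setting $a = \frac{7}{6}$:
$$I = \frac{864}{2197}.$$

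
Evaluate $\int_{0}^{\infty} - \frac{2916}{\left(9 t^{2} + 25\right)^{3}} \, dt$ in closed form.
$- \frac{729 \pi}{12500}$

Recall the elementary integral
$$J(a) = \int_{0}^{\infty} - \frac{4}{a^{2} + t^{2}} \, dt = - \frac{2 \pi}{a}.$$

Differentiating under the integral sign with respect to $a$,
$$\frac{dJ}{da} = \int_{0}^{\infty} \frac{8 a}{\left(a^{2} + t^{2}\right)^{2}} \, dt = \frac{2 \pi}{a^{2}},$$
so $\int_{0}^{\infty} - \frac{4}{\left(a^{2} + t^{2}\right)^{2}} \, dt = - \frac{\pi}{a^{3}}$.

Repeating — each differentiation of $1/(t^2+a^2)^j$ produces $-2ja/(t^2+a^2)^{j+1}$ — and dividing through by $-2ja$ at each step yields, after $2$ differentiations in total,
$$\int_{0}^{\infty} - \frac{4}{\left(a^{2} + t^{2}\right)^{3}} \, dt = - \frac{3 \pi}{4 a^{5}}.$$

Setting $a = \frac{5}{3}$:
$$I = - \frac{729 \pi}{12500}.$$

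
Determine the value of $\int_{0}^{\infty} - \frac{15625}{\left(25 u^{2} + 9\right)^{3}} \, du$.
$- \frac{3125 \pi}{1296}$

Begin with the known result
$$J(a) = \int_{0}^{\infty} - \frac{1}{a^{2} + u^{2}} \, du = - \frac{\pi}{2 a}.$$

Differentiating under the integral sign with respect to $a$,
$$\frac{dJ}{da} = \int_{0}^{\infty} \frac{2 a}{\left(a^{2} + u^{2}\right)^{2}} \, du = \frac{\pi}{2 a^{2}},$$
so $\int_{0}^{\infty} - \frac{1}{\left(a^{2} + u^{2}\right)^{2}} \, du = - \frac{\pi}{4 a^{3}}$.

Repeating — each differentiation of $1/(u^2+a^2)^j$ produces $-2ja/(u^2+a^2)^{j+1}$ — and dividing through by $-2ja$ at each step yields, after $2$ differentiations in total,
$$\int_{0}^{\infty} - \frac{1}{\left(a^{2} + u^{2}\right)^{3}} \, du = - \frac{3 \pi}{16 a^{5}}.$$

Setting $a = \frac{3}{5}$:
$$I = - \frac{3125 \pi}{1296}.$$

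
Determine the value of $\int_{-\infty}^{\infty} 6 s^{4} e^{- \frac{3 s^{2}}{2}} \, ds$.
$\frac{2 \sqrt{6} \sqrt{\pi}}{3}$

Consider the simpler parametrised integral
$$J(a) = \int_{-\infty}^{\infty} 6 e^{- a s^{2}} \, ds = \frac{6 \sqrt{\pi}}{\sqrt{a}}.$$

Differentiating under the integral sign brings down a factor of $(-s^2)$:
$$\frac{dJ}{da} = \int_{-\infty}^{\infty} - 6 s^{2} e^{- a s^{2}} \, ds = - \frac{3 \sqrt{\pi}}{a^{\frac{3}{2}}}.$$

Repeating twice in total — each differentiation brings down another $(-s^2)$ — gives
$$\frac{d^{2}J}{da^{2}} = \int_{-\infty}^{\infty} 6 s^{4} e^{- a s^{2}} \, ds = \frac{9 \sqrt{\pi}}{2 a^{\frac{5}{2}}},$$
and the integrand here is exactly the target integrand, so $I = \frac{9 \sqrt{\pi}}{2 a^{\frac{5}{2}}}$.

Setting $a = \frac{3}{2}$:
$$I = \frac{2 \sqrt{6} \sqrt{\pi}}{3}.$$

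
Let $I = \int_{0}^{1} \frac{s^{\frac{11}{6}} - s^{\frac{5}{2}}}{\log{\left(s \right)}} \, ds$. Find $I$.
$- \log{\left(21 \right)} + \log{\left(17 \right)}$

Introduce a parameter $a$ in the exponent: let $I(a) = \int_{0}^{1} \frac{s^{\frac{11}{6}} - s^{a}}{\log{\left(s \right)}} \, ds$.

Since $\dfrac{\partial}{\partial a}\,s^{a} = s^{a} \ln s$, the $\ln s$ in the denominator cancels and
$$\frac{dI}{da} = \int_{0}^{1} -1 s^{a} \, ds = -1 \left[\frac{s^{a+1}}{a+1}\right]_0^1 = - \frac{1}{a + 1}.$$

Integrating with respect to $a$ gives $I(a) = - \log{\left(\frac{6 a}{17} + \frac{6}{17} \right)} + C$.

At $a = \frac{11}{6}$ the integrand is identically $0$, so $I(\frac{11}{6}) = 0$. The closed form gives $0$, hence $C = 0$.

Setting $a = \frac{5}{2}$:
$$I = - \log{\left(21 \right)} + \log{\left(17 \right)}.$$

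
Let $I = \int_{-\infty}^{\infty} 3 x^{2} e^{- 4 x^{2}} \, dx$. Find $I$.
$\frac{3 \sqrt{\pi}}{16}$

Consider the simpler parametrised integral
$$J(a) = \int_{-\infty}^{\infty} 3 e^{- a x^{2}} \, dx = \frac{3 \sqrt{\pi}}{\sqrt{a}}.$$

Differentiating under the integral sign brings down a factor of $(-x^2)$:
$$\frac{dJ}{da} = \int_{-\infty}^{\infty} - 3 x^{2} e^{- a x^{2}} \, dx = - \frac{3 \sqrt{\pi}}{2 a^{\frac{3}{2}}}.$$

The integral on the left is $-I$, so $I = \frac{3 \sqrt{\pi}}{2 a^{\frac{3}{2}}}$.

Setting $a = 4$:
$$I = \frac{3 \sqrt{\pi}}{16}.$$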